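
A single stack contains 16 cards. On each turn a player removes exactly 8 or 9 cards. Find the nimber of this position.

2

Build the Grundy sequence with g(k) = mex{g(k−s) : s ∈ {8, 9}, s ≤ k}:
k:     0  1  2  3  4  5  6  7  8  9 10 11 12 13 14 15 16
g(k):  0  0  0  0  0  0  0  0  1  1  1  1  1  1  1  1  2
So g(16) = 2.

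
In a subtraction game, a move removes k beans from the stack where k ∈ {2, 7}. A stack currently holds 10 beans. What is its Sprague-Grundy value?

0

Grundy values for subtraction set {2, 7}:
k:     0  1  2  3  4  5  6  7  8  9 10
g(k):  0  0  1  1  0  0  1  1  2  0  0
So g(10) = 0.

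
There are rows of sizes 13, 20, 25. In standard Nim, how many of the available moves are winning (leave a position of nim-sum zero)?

0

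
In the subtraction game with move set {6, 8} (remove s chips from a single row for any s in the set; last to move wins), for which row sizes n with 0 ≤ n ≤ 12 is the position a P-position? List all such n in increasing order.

0, 1, 2, 3, 4, 5

Grundy values for subtraction set {6, 8}:
g(0) = mex{} = 0
g(1) = mex{} = 0
g(2) = mex{} = 0
g(3) = mex{} = 0
g(4) = mex{} = 0
g(5) = mex{} = 0
g(6) = mex{0} = 1
g(7) = mex{0} = 1
g(8) = mex{0} = 1
g(9) = mex{0} = 1
g(10) = mex{0} = 1
g(11) = mex{0} = 1
g(12) = mex{0,1} = 2
The P-positions (g = 0) in 0..12 are 0, 1, 2, 3, 4, 5.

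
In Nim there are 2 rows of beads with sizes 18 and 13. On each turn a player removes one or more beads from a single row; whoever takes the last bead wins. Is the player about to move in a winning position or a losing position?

Winning position

Bitwise XOR of the heap sizes:
  10010  (18)
  01101  (13)
  -----
  11111  (31)
The nim-sum is 31 ≠ 0, so this is an N-position: the player to move can win.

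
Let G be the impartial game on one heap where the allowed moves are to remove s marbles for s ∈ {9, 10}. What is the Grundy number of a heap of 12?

1

Grundy values for subtraction set {9, 10}:
g(0) = mex{} = 0
g(1) = mex{} = 0
g(2) = mex{} = 0
g(3) = mex{} = 0
g(4) = mex{} = 0
g(5) = mex{} = 0
g(6) = mex{} = 0
g(7) = mex{} = 0
g(8) = mex{} = 0
g(9) = mex{0} = 1
g(10) = mex{0} = 1
g(11) = mex{0} = 1
g(12) = mex{0} = 1
So g(12) = 1.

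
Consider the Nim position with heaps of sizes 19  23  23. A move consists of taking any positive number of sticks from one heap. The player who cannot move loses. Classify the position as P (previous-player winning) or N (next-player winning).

In binary:
  10011  (19)
  10111  (23)
  10111  (23)
  -----
  10011  (19)
The nim-sum is 19 ≠ 0, so this is an N-position: the player to move can win.

N-position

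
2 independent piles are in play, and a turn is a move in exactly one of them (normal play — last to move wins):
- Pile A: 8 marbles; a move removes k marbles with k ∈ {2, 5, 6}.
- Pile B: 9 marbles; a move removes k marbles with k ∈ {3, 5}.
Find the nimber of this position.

For pile A, compute g(0), g(1), … with moves {2, 5, 6}:
g(0) = mex{} = 0
g(1) = mex{} = 0
g(2) = mex{0} = 1
g(3) = mex{0} = 1
g(4) = mex{1} = 0
g(5) = mex{0,1} = 2
g(6) = mex{0} = 1
g(7) = mex{0,1,2} = 3
g(8) = mex{1} = 0
So g(8) = 0.
For pile B, compute g(0), g(1), … with moves {3, 5}:
g(0) = mex{} = 0
g(1) = mex{} = 0
g(2) = mex{} = 0
g(3) = mex{0} = 1
g(4) = mex{0} = 1
g(5) = mex{0} = 1
g(6) = mex{0,1} = 2
g(7) = mex{0,1} = 2
g(8) = mex{1} = 0
g(9) = mex{1,2} = 0
So g(9) = 0.
The value of a disjunctive sum is the nim-sum of the parts.
Combined value = 0 XOR 0 = 0.

0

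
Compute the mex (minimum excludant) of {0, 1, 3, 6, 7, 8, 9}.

2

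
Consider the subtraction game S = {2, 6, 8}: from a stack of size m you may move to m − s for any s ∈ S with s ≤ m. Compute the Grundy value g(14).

0

Compute g(0), g(1), … for moves {2, 6, 8}:
g(0) = mex{} = 0
g(1) = mex{} = 0
g(2) = mex{0} = 1
g(3) = mex{0} = 1
g(4) = mex{1} = 0
g(5) = mex{1} = 0
g(6) = mex{0} = 1
g(7) = mex{0} = 1
g(8) = mex{0,1} = 2
g(9) = mex{0,1} = 2
g(10) = mex{0,1,2} = 3
g(11) = mex{0,1,2} = 3
g(12) = mex{0,1,3} = 2
g(13) = mex{0,1,3} = 2
g(14) = mex{1,2} = 0
So g(14) = 0.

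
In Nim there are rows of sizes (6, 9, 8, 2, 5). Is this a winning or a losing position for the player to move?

Losing position

Bitwise XOR of the heap sizes:
  0110  (6)
  1001  (9)
  1000  (8)
  0010  (2)
  0101  (5)
  ----
  0000  (0)
The nim-sum is 0, so this is a P-position: the player to move is in a losing position under optimal play.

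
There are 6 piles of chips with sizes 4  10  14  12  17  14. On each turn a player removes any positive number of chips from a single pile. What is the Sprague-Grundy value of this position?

Nim-sum: 4 ⊕ 10 ⊕ 14 ⊕ 12 ⊕ 17 ⊕ 14 = 19.

19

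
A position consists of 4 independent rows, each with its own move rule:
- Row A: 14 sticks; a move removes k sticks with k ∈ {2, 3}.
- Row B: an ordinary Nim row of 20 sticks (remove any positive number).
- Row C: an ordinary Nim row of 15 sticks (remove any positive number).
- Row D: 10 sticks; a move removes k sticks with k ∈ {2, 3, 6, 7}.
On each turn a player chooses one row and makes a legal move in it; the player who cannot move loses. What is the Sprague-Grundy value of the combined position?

25

Build the Grundy sequence for row A with g(k) = mex{g(k−s) : s ∈ {2, 3}, s ≤ k}:
k:     0  1  2  3  4  5  6  7  8  9 10 11 12 13 14
g(k):  0  0  1  1  2  0  0  1  1  2  0  0  1  1  2
So g(14) = 2.
Row B is a plain Nim row of size 20, so its Grundy value is 20.
Row C is a plain Nim row of size 15, so its Grundy value is 15.
Build the Grundy sequence for row D with g(k) = mex{g(k−s) : s ∈ {2, 3, 6, 7}, s ≤ k}:
g(0) = mex{} = 0
g(1) = mex{} = 0
g(2) = mex{0} = 1
g(3) = mex{0} = 1
g(4) = mex{0,1} = 2
g(5) = mex{1} = 0
g(6) = mex{0,1,2} = 3
g(7) = mex{0,2} = 1
g(8) = mex{0,1,3} = 2
g(9) = mex{1,3} = 0
g(10) = mex{1,2} = 0
So g(10) = 0.
The value of a disjunctive sum is the nim-sum of the parts.
Combined value = 2 XOR 20 XOR 15 XOR 0 = 25.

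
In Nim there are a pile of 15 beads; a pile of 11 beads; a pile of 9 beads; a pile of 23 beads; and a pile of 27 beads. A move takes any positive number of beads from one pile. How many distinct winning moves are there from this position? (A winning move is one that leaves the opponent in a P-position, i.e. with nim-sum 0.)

5

Bitwise XOR of the heap sizes:
  01111  (15)
  01011  (11)
  01001  (9)
  10111  (23)
  11011  (27)
  -----
  00001  (1)
The overall nim-sum is X = 1. A pile of size p has a winning move iff p XOR X < p (reduce it to p XOR X).
  15: 15 XOR 1 = 14 < 15 — winning move (to 14).
  11: 11 XOR 1 = 10 < 11 — winning move (to 10).
  9: 9 XOR 1 = 8 < 9 — winning move (to 8).
  23: 23 XOR 1 = 22 < 23 — winning move (to 22).
  27: 27 XOR 1 = 26 < 27 — winning move (to 26).
That gives 5 winning moves.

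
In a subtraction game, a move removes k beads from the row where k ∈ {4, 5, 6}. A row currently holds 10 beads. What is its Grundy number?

0

Compute g(0), g(1), … for moves {4, 5, 6}:
g(0) = mex{} = 0
g(1) = mex{} = 0
g(2) = mex{} = 0
g(3) = mex{} = 0
g(4) = mex{0} = 1
g(5) = mex{0} = 1
g(6) = mex{0} = 1
g(7) = mex{0} = 1
g(8) = mex{0,1} = 2
g(9) = mex{0,1} = 2
g(10) = mex{1} = 0
So g(10) = 0.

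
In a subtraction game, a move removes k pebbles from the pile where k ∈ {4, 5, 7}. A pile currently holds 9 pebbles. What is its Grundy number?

Build the Grundy sequence with g(k) = mex{g(k−s) : s ∈ {4, 5, 7}, s ≤ k}:
g(0) = mex{} = 0
g(1) = mex{} = 0
g(2) = mex{} = 0
g(3) = mex{} = 0
g(4) = mex{0} = 1
g(5) = mex{0} = 1
g(6) = mex{0} = 1
g(7) = mex{0} = 1
g(8) = mex{0,1} = 2
g(9) = mex{0,1} = 2
So g(9) = 2.

2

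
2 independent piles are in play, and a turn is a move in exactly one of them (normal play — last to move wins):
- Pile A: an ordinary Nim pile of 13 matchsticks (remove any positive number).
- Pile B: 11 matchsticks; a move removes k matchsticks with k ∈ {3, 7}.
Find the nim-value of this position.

Pile A is a plain Nim pile of size 13, so its Grundy value is 13.
Grundy values for pile B (subtraction set {3, 7}):
k:     0  1  2  3  4  5  6  7  8  9 10 11
g(k):  0  0  0  1  1  1  0  2  2  1  0  0
So g(11) = 0.
The value of a disjunctive sum is the nim-sum of the parts.
Combined value = 13 ⊕ 0 = 13.

13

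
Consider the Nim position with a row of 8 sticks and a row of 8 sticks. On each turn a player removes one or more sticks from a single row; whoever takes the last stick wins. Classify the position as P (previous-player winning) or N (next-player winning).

P-position

Compute the nim-sum pairwise:
8 XOR 8 = 0
The nim-sum is 0, so this is a P-position: the player to move is in a losing position under optimal play.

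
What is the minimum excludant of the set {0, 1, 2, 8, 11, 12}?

3

The values 0, 1, 2 are all present; 3 is the first non-negative integer missing from the set.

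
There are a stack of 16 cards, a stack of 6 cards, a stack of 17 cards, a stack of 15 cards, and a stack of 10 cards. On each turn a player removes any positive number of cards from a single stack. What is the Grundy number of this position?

2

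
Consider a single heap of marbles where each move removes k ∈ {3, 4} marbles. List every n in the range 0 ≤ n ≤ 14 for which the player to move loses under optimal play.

0, 1, 2, 7, 8, 9, 14

Compute g(0), g(1), … for moves {3, 4}:
k:     0  1  2  3  4  5  6  7  8  9 10 11 12 13 14
g(k):  0  0  0  1  1  1  2  0  0  0  1  1  1  2  0
The P-positions (g = 0) in 0..14 are 0, 1, 2, 7, 8, 9, 14.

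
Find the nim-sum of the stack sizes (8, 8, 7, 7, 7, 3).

Write each in binary and XOR column by column:
  1000  (8)
  1000  (8)
  0111  (7)
  0111  (7)
  0111  (7)
  0011  (3)
  ----
  0100  (4)

4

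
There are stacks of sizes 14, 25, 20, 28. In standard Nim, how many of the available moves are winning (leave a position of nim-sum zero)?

3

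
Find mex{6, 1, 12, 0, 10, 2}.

3

The values 0, 1, 2 are all present; 3 is the first non-negative integer missing from the set.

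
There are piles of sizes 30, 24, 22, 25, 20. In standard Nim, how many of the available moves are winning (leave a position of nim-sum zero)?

In binary:
  11110  (30)
  11000  (24)
  10110  (22)
  11001  (25)
  10100  (20)
  -----
  11101  (29)
The overall nim-sum is X = 29. A pile of size p has a winning move iff p XOR X < p (reduce it to p XOR X).
  30: 30 XOR 29 = 3 < 30 — winning move (to 3).
  24: 24 XOR 29 = 5 < 24 — winning move (to 5).
  22: 22 XOR 29 = 11 < 22 — winning move (to 11).
  25: 25 XOR 29 = 4 < 25 — winning move (to 4).
  20: 20 XOR 29 = 9 < 20 — winning move (to 9).
That gives 5 winning moves.

5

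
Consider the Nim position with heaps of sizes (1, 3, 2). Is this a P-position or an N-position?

P-position

Compute the nim-sum pairwise:
1 ^ 3 = 2
2 ^ 2 = 0
The nim-sum is 0, so this is a P-position: the player to move is in a losing position under optimal play.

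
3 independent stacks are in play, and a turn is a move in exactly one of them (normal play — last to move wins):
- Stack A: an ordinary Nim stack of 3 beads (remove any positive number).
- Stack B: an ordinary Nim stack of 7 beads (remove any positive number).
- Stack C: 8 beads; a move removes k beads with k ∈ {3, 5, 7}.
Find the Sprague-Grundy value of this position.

6

Stack A is a plain Nim stack of size 3, so its Grundy value is 3.
Stack B is a plain Nim stack of size 7, so its Grundy value is 7.
For stack C, compute g(0), g(1), … with moves {3, 5, 7}:
k:     0  1  2  3  4  5  6  7  8
g(k):  0  0  0  1  1  1  2  2  2
So g(8) = 2.
By the Sprague-Grundy theorem, the Grundy value of a sum of independent games is the XOR of the component values.
Combined value = 3 ⊕ 7 ⊕ 2 = 6.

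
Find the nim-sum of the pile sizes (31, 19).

Compute the nim-sum pairwise:
31 ^ 19 = 12

12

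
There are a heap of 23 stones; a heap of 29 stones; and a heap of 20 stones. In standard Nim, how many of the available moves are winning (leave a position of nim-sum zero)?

Nim-sum: 23 XOR 29 XOR 20 = 30.
The overall nim-sum is X = 30. A heap of size p has a winning move iff p XOR X < p (reduce it to p XOR X).
  23: 23 XOR 30 = 9 < 23 — winning move (to 9).
  29: 29 XOR 30 = 3 < 29 — winning move (to 3).
  20: 20 XOR 30 = 10 < 20 — winning move (to 10).
That gives 3 winning moves.

3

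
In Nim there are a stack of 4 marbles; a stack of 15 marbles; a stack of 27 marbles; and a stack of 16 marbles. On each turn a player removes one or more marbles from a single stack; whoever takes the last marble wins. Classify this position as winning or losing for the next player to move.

Nim-sum: 4 XOR 15 XOR 27 XOR 16 = 0.
The nim-sum is 0, so this is a P-position: the player to move is in a losing position under optimal play.

Losing position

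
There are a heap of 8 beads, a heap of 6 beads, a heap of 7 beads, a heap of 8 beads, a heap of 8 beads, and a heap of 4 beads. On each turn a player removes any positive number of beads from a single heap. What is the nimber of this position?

Nim-sum: 8 ⊕ 6 ⊕ 7 ⊕ 8 ⊕ 8 ⊕ 4 = 13.

13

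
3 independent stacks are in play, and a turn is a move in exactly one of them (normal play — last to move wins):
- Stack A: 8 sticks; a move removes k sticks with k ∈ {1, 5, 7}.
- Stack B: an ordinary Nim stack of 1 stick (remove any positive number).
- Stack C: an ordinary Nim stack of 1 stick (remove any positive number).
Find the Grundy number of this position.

0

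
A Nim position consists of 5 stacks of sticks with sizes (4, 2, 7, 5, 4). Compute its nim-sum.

0

Compute the nim-sum pairwise:
4 XOR 2 = 6
6 XOR 7 = 1
1 XOR 5 = 4
4 XOR 4 = 0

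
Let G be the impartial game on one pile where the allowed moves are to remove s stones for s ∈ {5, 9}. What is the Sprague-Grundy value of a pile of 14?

0

Compute g(0), g(1), … for moves {5, 9}:
g(0) = mex{} = 0
g(1) = mex{} = 0
g(2) = mex{} = 0
g(3) = mex{} = 0
g(4) = mex{} = 0
g(5) = mex{0} = 1
g(6) = mex{0} = 1
g(7) = mex{0} = 1
g(8) = mex{0} = 1
g(9) = mex{0} = 1
g(10) = mex{0,1} = 2
g(11) = mex{0,1} = 2
g(12) = mex{0,1} = 2
g(13) = mex{0,1} = 2
g(14) = mex{1} = 0
So g(14) = 0.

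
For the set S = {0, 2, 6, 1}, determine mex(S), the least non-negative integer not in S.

The values 0, 1, 2 are all present; 3 is the first non-negative integer missing from the set.

3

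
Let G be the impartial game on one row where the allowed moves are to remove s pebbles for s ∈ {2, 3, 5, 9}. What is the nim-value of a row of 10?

Build the Grundy sequence with g(k) = mex{g(k−s) : s ∈ {2, 3, 5, 9}, s ≤ k}:
g(0) = mex{} = 0
g(1) = mex{} = 0
g(2) = mex{0} = 1
g(3) = mex{0} = 1
g(4) = mex{0,1} = 2
g(5) = mex{0,1} = 2
g(6) = mex{0,1,2} = 3
g(7) = mex{1,2} = 0
g(8) = mex{1,2,3} = 0
g(9) = mex{0,2,3} = 1
g(10) = mex{0,2} = 1
So g(10) = 1.

1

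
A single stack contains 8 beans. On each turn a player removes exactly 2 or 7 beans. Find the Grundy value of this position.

2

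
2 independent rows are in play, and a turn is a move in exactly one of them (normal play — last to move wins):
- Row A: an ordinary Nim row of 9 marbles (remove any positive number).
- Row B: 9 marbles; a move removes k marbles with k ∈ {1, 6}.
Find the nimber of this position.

9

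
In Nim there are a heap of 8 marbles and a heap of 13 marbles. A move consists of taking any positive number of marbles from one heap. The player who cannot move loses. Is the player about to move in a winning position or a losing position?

Write each in binary and XOR column by column:
  1000  (8)
  1101  (13)
  ----
  0101  (5)
The nim-sum is 5 ≠ 0, so this is an N-position: the player to move can win.

Winning position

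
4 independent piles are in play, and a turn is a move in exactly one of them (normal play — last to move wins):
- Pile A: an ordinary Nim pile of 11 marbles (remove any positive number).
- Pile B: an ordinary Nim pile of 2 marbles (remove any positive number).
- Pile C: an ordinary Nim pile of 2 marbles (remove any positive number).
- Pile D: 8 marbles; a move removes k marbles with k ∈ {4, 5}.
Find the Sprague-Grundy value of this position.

9

Pile A is a plain Nim pile of size 11, so its Grundy value is 11.
Pile B is a plain Nim pile of size 2, so its Grundy value is 2.
Pile C is a plain Nim pile of size 2, so its Grundy value is 2.
Grundy values for pile D (subtraction set {4, 5}):
g(0) = mex{} = 0
g(1) = mex{} = 0
g(2) = mex{} = 0
g(3) = mex{} = 0
g(4) = mex{0} = 1
g(5) = mex{0} = 1
g(6) = mex{0} = 1
g(7) = mex{0} = 1
g(8) = mex{0,1} = 2
So g(8) = 2.
By the Sprague-Grundy theorem, the Grundy value of a sum of independent games is the XOR of the component values.
Combined value = 11 ⊕ 2 ⊕ 2 ⊕ 2 = 9.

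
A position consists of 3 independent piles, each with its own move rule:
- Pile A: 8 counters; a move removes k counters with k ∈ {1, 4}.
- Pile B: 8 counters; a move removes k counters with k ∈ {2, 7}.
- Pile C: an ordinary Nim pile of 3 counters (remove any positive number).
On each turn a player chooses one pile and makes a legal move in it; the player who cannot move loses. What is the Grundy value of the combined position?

0

For pile A, compute g(0), g(1), … with moves {1, 4}:
g(0) = mex{} = 0
g(1) = mex{0} = 1
g(2) = mex{1} = 0
g(3) = mex{0} = 1
g(4) = mex{0,1} = 2
g(5) = mex{1,2} = 0
g(6) = mex{0} = 1
g(7) = mex{1} = 0
g(8) = mex{0,2} = 1
So g(8) = 1.
Grundy values for pile B (subtraction set {2, 7}):
g(0) = mex{} = 0
g(1) = mex{} = 0
g(2) = mex{0} = 1
g(3) = mex{0} = 1
g(4) = mex{1} = 0
g(5) = mex{1} = 0
g(6) = mex{0} = 1
g(7) = mex{0} = 1
g(8) = mex{0,1} = 2
So g(8) = 2.
Pile C is a plain Nim pile of size 3, so its Grundy value is 3.
By the Sprague-Grundy theorem, the Grundy value of a sum of independent games is the XOR of the component values.
Combined value = 1 ⊕ 2 ⊕ 3 = 0.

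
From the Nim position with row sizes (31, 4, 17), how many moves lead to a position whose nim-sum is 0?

1

Bitwise XOR of the heap sizes:
  11111  (31)
  00100  (4)
  10001  (17)
  -----
  01010  (10)
The overall nim-sum is X = 10. A row of size p has a winning move iff p XOR X < p (reduce it to p XOR X).
  31: 31 XOR 10 = 21 < 31 — winning move (to 21).
  4: 4 XOR 10 = 14 ≥ 4 — no move.
  17: 17 XOR 10 = 27 ≥ 17 — no move.
That gives 1 winning move.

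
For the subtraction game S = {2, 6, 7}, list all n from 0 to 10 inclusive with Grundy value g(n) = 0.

0, 1, 4, 5, 9

Compute g(0), g(1), … for moves {2, 6, 7}:
g(0) = mex{} = 0
g(1) = mex{} = 0
g(2) = mex{0} = 1
g(3) = mex{0} = 1
g(4) = mex{1} = 0
g(5) = mex{1} = 0
g(6) = mex{0} = 1
g(7) = mex{0} = 1
g(8) = mex{0,1} = 2
g(9) = mex{1} = 0
g(10) = mex{0,1,2} = 3
The P-positions (g = 0) in 0..10 are 0, 1, 4, 5, 9.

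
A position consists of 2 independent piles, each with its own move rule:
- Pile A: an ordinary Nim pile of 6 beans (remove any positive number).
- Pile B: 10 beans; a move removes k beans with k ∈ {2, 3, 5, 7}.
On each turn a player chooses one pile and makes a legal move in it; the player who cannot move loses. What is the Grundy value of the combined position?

6

Pile A is a plain Nim pile of size 6, so its Grundy value is 6.
Build the Grundy sequence for pile B with g(k) = mex{g(k−s) : s ∈ {2, 3, 5, 7}, s ≤ k}:
k:     0  1  2  3  4  5  6  7  8  9 10
g(k):  0  0  1  1  2  2  3  3  4  0  0
So g(10) = 0.
By the Sprague-Grundy theorem, the Grundy value of a sum of independent games is the XOR of the component values.
Combined value = 6 ⊕ 0 = 6.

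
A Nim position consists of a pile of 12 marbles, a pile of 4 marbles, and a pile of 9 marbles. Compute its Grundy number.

Compute the nim-sum pairwise:
12 XOR 4 = 8
8 XOR 9 = 1

1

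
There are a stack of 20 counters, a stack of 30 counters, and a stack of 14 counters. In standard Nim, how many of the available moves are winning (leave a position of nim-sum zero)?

3

Nim-sum: 20 ⊕ 30 ⊕ 14 = 4.
The overall nim-sum is X = 4. A stack of size p has a winning move iff p XOR X < p (reduce it to p XOR X).
  20: 20 XOR 4 = 16 < 20 — winning move (to 16).
  30: 30 XOR 4 = 26 < 30 — winning move (to 26).
  14: 14 XOR 4 = 10 < 14 — winning move (to 10).
That gives 3 winning moves.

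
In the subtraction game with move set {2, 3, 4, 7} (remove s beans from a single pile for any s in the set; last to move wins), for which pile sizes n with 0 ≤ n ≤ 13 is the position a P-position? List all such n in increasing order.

0, 1, 6, 11, 12

Build the Grundy sequence with g(k) = mex{g(k−s) : s ∈ {2, 3, 4, 7}, s ≤ k}:
k:     0  1  2  3  4  5  6  7  8  9 10 11 12 13
g(k):  0  0  1  1  2  2  0  3  1  4  2  0  0  1
The P-positions (g = 0) in 0..13 are 0, 1, 6, 11, 12.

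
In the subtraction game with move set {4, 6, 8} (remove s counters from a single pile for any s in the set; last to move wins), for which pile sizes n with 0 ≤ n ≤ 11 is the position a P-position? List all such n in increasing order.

0, 1, 2, 3

Compute g(0), g(1), … for moves {4, 6, 8}:
k:     0  1  2  3  4  5  6  7  8  9 10 11
g(k):  0  0  0  0  1  1  1  1  2  2  2  2
The P-positions (g = 0) in 0..11 are 0, 1, 2, 3.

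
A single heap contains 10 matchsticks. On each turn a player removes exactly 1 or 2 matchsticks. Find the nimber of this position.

1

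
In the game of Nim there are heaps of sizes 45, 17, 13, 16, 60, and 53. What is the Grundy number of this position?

In binary:
  101101  (45)
  010001  (17)
  001101  (13)
  010000  (16)
  111100  (60)
  110101  (53)
  ------
  101000  (40)

40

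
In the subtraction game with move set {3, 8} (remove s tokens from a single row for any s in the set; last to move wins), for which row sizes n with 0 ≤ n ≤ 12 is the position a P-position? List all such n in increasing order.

0, 1, 2, 6, 7, 11, 12

Build the Grundy sequence with g(k) = mex{g(k−s) : s ∈ {3, 8}, s ≤ k}:
g(0) = mex{} = 0
g(1) = mex{} = 0
g(2) = mex{} = 0
g(3) = mex{0} = 1
g(4) = mex{0} = 1
g(5) = mex{0} = 1
g(6) = mex{1} = 0
g(7) = mex{1} = 0
g(8) = mex{0,1} = 2
g(9) = mex{0} = 1
g(10) = mex{0} = 1
g(11) = mex{1,2} = 0
g(12) = mex{1} = 0
The P-positions (g = 0) in 0..12 are 0, 1, 2, 6, 7, 11, 12.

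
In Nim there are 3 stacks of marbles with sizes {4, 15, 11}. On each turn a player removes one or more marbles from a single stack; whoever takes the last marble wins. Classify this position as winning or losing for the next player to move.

Compute the nim-sum pairwise:
4 ⊕ 15 = 11
11 ⊕ 11 = 0
The nim-sum is 0, so this is a P-position: the player to move is in a losing position under optimal play.

Losing position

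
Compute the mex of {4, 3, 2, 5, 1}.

0 is not in the set, so the mex is 0.

0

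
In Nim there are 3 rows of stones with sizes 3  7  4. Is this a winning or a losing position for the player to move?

Losing position

In binary:
  011  (3)
  111  (7)
  100  (4)
  ---
  000  (0)
The nim-sum is 0, so this is a P-position: the player to move is in a losing position under optimal play.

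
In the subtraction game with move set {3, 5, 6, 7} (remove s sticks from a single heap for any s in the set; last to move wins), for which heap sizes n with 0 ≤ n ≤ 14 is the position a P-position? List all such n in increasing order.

0, 1, 2, 10, 11, 12

Compute g(0), g(1), … for moves {3, 5, 6, 7}:
g(0) = mex{} = 0
g(1) = mex{} = 0
g(2) = mex{} = 0
g(3) = mex{0} = 1
g(4) = mex{0} = 1
g(5) = mex{0} = 1
g(6) = mex{0,1} = 2
g(7) = mex{0,1} = 2
g(8) = mex{0,1} = 2
g(9) = mex{0,1,2} = 3
g(10) = mex{1,2} = 0
g(11) = mex{1,2} = 0
g(12) = mex{1,2,3} = 0
g(13) = mex{0,2} = 1
g(14) = mex{0,2,3} = 1
The P-positions (g = 0) in 0..14 are 0, 1, 2, 10, 11, 12.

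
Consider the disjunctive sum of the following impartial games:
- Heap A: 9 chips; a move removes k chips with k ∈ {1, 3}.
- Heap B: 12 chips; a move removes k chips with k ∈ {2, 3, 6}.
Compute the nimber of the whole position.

0

For heap A, compute g(0), g(1), … with moves {1, 3}:
k:     0  1  2  3  4  5  6  7  8  9
g(k):  0  1  0  1  0  1  0  1  0  1
So g(9) = 1.
Build the Grundy sequence for heap B with g(k) = mex{g(k−s) : s ∈ {2, 3, 6}, s ≤ k}:
g(0) = mex{} = 0
g(1) = mex{} = 0
g(2) = mex{0} = 1
g(3) = mex{0} = 1
g(4) = mex{0,1} = 2
g(5) = mex{1} = 0
g(6) = mex{0,1,2} = 3
g(7) = mex{0,2} = 1
g(8) = mex{0,1,3} = 2
g(9) = mex{1,3} = 0
g(10) = mex{1,2} = 0
g(11) = mex{0,2} = 1
g(12) = mex{0,3} = 1
So g(12) = 1.
The value of a disjunctive sum is the nim-sum of the parts.
Combined value = 1 XOR 1 = 0.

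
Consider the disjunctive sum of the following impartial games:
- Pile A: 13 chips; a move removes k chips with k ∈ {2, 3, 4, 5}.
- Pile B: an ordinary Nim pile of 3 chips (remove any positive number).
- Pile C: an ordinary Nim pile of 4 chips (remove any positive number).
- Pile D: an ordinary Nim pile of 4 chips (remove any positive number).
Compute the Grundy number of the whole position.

Grundy values for pile A (subtraction set {2, 3, 4, 5}):
k:     0  1  2  3  4  5  6  7  8  9 10 11 12 13
g(k):  0  0  1  1  2  2  3  0  0  1  1  2  2  3
So g(13) = 3.
Pile B is a plain Nim pile of size 3, so its Grundy value is 3.
Pile C is a plain Nim pile of size 4, so its Grundy value is 4.
Pile D is a plain Nim pile of size 4, so its Grundy value is 4.
The value of a disjunctive sum is the nim-sum of the parts.
Combined value = 3 XOR 3 XOR 4 XOR 4 = 0.

0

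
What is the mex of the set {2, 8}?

0 is not in the set, so the mex is 0.

0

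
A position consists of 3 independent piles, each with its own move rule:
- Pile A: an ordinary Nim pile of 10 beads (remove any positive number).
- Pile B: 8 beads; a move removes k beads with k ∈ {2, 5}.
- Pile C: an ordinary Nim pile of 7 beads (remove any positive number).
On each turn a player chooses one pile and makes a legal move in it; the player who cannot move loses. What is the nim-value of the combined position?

Pile A is a plain Nim pile of size 10, so its Grundy value is 10.
Build the Grundy sequence for pile B with g(k) = mex{g(k−s) : s ∈ {2, 5}, s ≤ k}:
g(0) = mex{} = 0
g(1) = mex{} = 0
g(2) = mex{0} = 1
g(3) = mex{0} = 1
g(4) = mex{1} = 0
g(5) = mex{0,1} = 2
g(6) = mex{0} = 1
g(7) = mex{1,2} = 0
g(8) = mex{1} = 0
So g(8) = 0.
Pile C is a plain Nim pile of size 7, so its Grundy value is 7.
By the Sprague-Grundy theorem, the Grundy value of a sum of independent games is the XOR of the component values.
Combined value = 10 XOR 0 XOR 7 = 13.

13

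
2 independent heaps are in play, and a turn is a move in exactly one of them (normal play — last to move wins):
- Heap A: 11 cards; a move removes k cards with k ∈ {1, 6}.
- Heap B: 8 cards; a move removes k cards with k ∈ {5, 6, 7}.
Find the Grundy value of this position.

For heap A, compute g(0), g(1), … with moves {1, 6}:
k:     0  1  2  3  4  5  6  7  8  9 10 11
g(k):  0  1  0  1  0  1  2  0  1  0  1  0
So g(11) = 0.
Build the Grundy sequence for heap B with g(k) = mex{g(k−s) : s ∈ {5, 6, 7}, s ≤ k}:
k:     0  1  2  3  4  5  6  7  8
g(k):  0  0  0  0  0  1  1  1  1
So g(8) = 1.
By the Sprague-Grundy theorem, the Grundy value of a sum of independent games is the XOR of the component values.
Combined value = 0 ⊕ 1 = 1.

1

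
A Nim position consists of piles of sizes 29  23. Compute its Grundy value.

10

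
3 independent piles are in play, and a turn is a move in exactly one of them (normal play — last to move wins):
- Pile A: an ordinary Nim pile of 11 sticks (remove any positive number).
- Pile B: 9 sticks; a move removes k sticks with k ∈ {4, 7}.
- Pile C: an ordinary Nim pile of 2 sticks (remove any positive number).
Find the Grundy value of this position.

Pile A is a plain Nim pile of size 11, so its Grundy value is 11.
Grundy values for pile B (subtraction set {4, 7}):
k:     0  1  2  3  4  5  6  7  8  9
g(k):  0  0  0  0  1  1  1  1  2  2
So g(9) = 2.
Pile C is a plain Nim pile of size 2, so its Grundy value is 2.
The value of a disjunctive sum is the nim-sum of the parts.
Combined value = 11 XOR 2 XOR 2 = 11.

11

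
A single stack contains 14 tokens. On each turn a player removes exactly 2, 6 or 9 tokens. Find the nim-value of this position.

1

Build the Grundy sequence with g(k) = mex{g(k−s) : s ∈ {2, 6, 9}, s ≤ k}:
k:     0  1  2  3  4  5  6  7  8  9 10 11 12 13 14
g(k):  0  0  1  1  0  0  1  1  0  2  1  3  0  2  1
So g(14) = 1.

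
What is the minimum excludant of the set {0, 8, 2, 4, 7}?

1

0 is in the set but 1 is not, so the mex is 1.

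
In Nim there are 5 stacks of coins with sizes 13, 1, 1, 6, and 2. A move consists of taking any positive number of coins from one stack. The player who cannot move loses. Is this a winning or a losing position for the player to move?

Winning position

Bitwise XOR of the heap sizes:
  1101  (13)
  0001  (1)
  0001  (1)
  0110  (6)
  0010  (2)
  ----
  1001  (9)
The nim-sum is 9 ≠ 0, so this is an N-position: the player to move can win.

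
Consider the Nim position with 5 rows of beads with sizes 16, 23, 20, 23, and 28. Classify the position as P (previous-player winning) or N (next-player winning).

In binary:
  10000  (16)
  10111  (23)
  10100  (20)
  10111  (23)
  11100  (28)
  -----
  11000  (24)
The nim-sum is 24 ≠ 0, so this is an N-position: the player to move can win.

N-position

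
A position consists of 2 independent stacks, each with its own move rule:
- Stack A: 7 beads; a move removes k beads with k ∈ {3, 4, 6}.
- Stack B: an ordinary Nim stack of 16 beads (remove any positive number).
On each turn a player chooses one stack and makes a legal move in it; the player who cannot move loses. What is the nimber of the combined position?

18

For stack A, compute g(0), g(1), … with moves {3, 4, 6}:
k:     0  1  2  3  4  5  6  7
g(k):  0  0  0  1  1  1  2  2
So g(7) = 2.
Stack B is a plain Nim stack of size 16, so its Grundy value is 16.
The value of a disjunctive sum is the nim-sum of the parts.
Combined value = 2 XOR 16 = 18.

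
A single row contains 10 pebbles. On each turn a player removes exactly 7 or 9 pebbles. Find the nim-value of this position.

1

Compute g(0), g(1), … for moves {7, 9}:
g(0) = mex{} = 0
g(1) = mex{} = 0
g(2) = mex{} = 0
g(3) = mex{} = 0
g(4) = mex{} = 0
g(5) = mex{} = 0
g(6) = mex{} = 0
g(7) = mex{0} = 1
g(8) = mex{0} = 1
g(9) = mex{0} = 1
g(10) = mex{0} = 1
So g(10) = 1.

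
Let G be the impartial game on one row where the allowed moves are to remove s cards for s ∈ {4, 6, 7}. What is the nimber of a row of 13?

Grundy values for subtraction set {4, 6, 7}:
k:     0  1  2  3  4  5  6  7  8  9 10 11 12 13
g(k):  0  0  0  0  1  1  1  1  2  2  2  0  0  0
So g(13) = 0.

0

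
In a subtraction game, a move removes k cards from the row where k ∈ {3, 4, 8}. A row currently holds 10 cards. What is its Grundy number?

1

Build the Grundy sequence with g(k) = mex{g(k−s) : s ∈ {3, 4, 8}, s ≤ k}:
k:     0  1  2  3  4  5  6  7  8  9 10
g(k):  0  0  0  1  1  1  2  0  2  3  1
So g(10) = 1.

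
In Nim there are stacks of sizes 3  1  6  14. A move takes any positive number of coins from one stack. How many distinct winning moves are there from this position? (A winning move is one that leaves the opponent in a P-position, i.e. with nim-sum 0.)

Bitwise XOR of the heap sizes:
  0011  (3)
  0001  (1)
  0110  (6)
  1110  (14)
  ----
  1010  (10)
The overall nim-sum is X = 10. A stack of size p has a winning move iff p XOR X < p (reduce it to p XOR X).
  3: 3 XOR 10 = 9 ≥ 3 — no move.
  1: 1 XOR 10 = 11 ≥ 1 — no move.
  6: 6 XOR 10 = 12 ≥ 6 — no move.
  14: 14 XOR 10 = 4 < 14 — winning move (to 4).
That gives 1 winning move.

1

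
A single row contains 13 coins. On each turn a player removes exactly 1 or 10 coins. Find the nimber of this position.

Grundy values for subtraction set {1, 10}:
g(0) = mex{} = 0
g(1) = mex{0} = 1
g(2) = mex{1} = 0
g(3) = mex{0} = 1
g(4) = mex{1} = 0
g(5) = mex{0} = 1
g(6) = mex{1} = 0
g(7) = mex{0} = 1
g(8) = mex{1} = 0
g(9) = mex{0} = 1
g(10) = mex{0,1} = 2
g(11) = mex{1,2} = 0
g(12) = mex{0} = 1
g(13) = mex{1} = 0
So g(13) = 0.

0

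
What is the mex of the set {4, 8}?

0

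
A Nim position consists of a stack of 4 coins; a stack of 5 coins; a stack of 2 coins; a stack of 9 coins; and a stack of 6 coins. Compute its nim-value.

12

Bitwise XOR of the heap sizes:
  0100  (4)
  0101  (5)
  0010  (2)
  1001  (9)
  0110  (6)
  ----
  1100  (12)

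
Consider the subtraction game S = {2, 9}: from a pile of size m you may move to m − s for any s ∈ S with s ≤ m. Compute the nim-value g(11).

0

Compute g(0), g(1), … for moves {2, 9}:
g(0) = mex{} = 0
g(1) = mex{} = 0
g(2) = mex{0} = 1
g(3) = mex{0} = 1
g(4) = mex{1} = 0
g(5) = mex{1} = 0
g(6) = mex{0} = 1
g(7) = mex{0} = 1
g(8) = mex{1} = 0
g(9) = mex{0,1} = 2
g(10) = mex{0} = 1
g(11) = mex{1,2} = 0
So g(11) = 0.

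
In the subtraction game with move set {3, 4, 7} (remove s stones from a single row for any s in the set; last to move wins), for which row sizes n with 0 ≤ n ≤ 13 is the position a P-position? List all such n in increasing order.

0, 1, 2, 10, 11, 12

Grundy values for subtraction set {3, 4, 7}:
k:     0  1  2  3  4  5  6  7  8  9 10 11 12 13
g(k):  0  0  0  1  1  1  2  2  2  3  0  0  0  1
The P-positions (g = 0) in 0..13 are 0, 1, 2, 10, 11, 12.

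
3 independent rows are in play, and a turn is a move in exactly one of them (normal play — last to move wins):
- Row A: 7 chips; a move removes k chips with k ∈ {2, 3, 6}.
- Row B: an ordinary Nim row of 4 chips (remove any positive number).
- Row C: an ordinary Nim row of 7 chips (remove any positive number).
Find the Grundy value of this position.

2

For row A, compute g(0), g(1), … with moves {2, 3, 6}:
g(0) = mex{} = 0
g(1) = mex{} = 0
g(2) = mex{0} = 1
g(3) = mex{0} = 1
g(4) = mex{0,1} = 2
g(5) = mex{1} = 0
g(6) = mex{0,1,2} = 3
g(7) = mex{0,2} = 1
So g(7) = 1.
Row B is a plain Nim row of size 4, so its Grundy value is 4.
Row C is a plain Nim row of size 7, so its Grundy value is 7.
The value of a disjunctive sum is the nim-sum of the parts.
Combined value = 1 XOR 4 XOR 7 = 2.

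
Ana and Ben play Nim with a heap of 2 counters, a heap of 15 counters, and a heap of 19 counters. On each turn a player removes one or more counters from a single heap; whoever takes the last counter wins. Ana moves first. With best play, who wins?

Ana wins

Compute the nim-sum pairwise:
2 ^ 15 = 13
13 ^ 19 = 30
The nim-sum is 30 ≠ 0, so this is an N-position: the player to move can win; Ana has a winning move.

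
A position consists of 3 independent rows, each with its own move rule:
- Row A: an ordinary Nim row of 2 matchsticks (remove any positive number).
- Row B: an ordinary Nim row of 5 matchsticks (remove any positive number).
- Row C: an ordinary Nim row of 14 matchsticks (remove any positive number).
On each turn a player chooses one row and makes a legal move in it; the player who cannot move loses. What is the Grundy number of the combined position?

9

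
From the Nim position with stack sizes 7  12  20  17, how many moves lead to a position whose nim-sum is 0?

1

Compute the nim-sum pairwise:
7 XOR 12 = 11
11 XOR 20 = 31
31 XOR 17 = 14
The overall nim-sum is X = 14. A stack of size p has a winning move iff p XOR X < p (reduce it to p XOR X).
  7: 7 XOR 14 = 9 ≥ 7 — no move.
  12: 12 XOR 14 = 2 < 12 — winning move (to 2).
  20: 20 XOR 14 = 26 ≥ 20 — no move.
  17: 17 XOR 14 = 31 ≥ 17 — no move.
That gives 1 winning move.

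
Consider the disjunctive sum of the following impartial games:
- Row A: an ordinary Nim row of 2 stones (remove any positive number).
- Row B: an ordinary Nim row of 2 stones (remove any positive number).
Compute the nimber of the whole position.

0

Row A is a plain Nim row of size 2, so its Grundy value is 2.
Row B is a plain Nim row of size 2, so its Grundy value is 2.
By the Sprague-Grundy theorem, the Grundy value of a sum of independent games is the XOR of the component values.
Combined value = 2 XOR 2 = 0.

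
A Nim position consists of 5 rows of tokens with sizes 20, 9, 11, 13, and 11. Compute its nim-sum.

Bitwise XOR of the heap sizes:
  10100  (20)
  01001  (9)
  01011  (11)
  01101  (13)
  01011  (11)
  -----
  10000  (16)

16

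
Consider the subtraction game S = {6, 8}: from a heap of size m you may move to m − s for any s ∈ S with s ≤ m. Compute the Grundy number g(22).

Grundy values for subtraction set {6, 8}:
k:     0  1  2  3  4  5  6  7  8  9 10 11 12 13 14 15 16 17 18 19 20 21 22
g(k):  0  0  0  0  0  0  1  1  1  1  1  1  2  2  0  0  0  0  0  0  1  1  1
So g(22) = 1.

1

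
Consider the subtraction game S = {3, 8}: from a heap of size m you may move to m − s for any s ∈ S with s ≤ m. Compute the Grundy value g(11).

Compute g(0), g(1), … for moves {3, 8}:
k:     0  1  2  3  4  5  6  7  8  9 10 11
g(k):  0  0  0  1  1  1  0  0  2  1  1  0
So g(11) = 0.

0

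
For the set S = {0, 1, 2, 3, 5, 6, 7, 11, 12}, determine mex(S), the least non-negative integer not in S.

The values 0, 1, 2, 3 are all present; 4 is the first non-negative integer missing from the set.

4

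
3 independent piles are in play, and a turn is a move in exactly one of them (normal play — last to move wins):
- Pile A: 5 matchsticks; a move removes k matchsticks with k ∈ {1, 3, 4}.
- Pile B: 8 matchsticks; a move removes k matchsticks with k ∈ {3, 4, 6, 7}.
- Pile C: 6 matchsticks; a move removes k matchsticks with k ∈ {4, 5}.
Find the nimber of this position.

Build the Grundy sequence for pile A with g(k) = mex{g(k−s) : s ∈ {1, 3, 4}, s ≤ k}:
g(0) = mex{} = 0
g(1) = mex{0} = 1
g(2) = mex{1} = 0
g(3) = mex{0} = 1
g(4) = mex{0,1} = 2
g(5) = mex{0,1,2} = 3
So g(5) = 3.
For pile B, compute g(0), g(1), … with moves {3, 4, 6, 7}:
g(0) = mex{} = 0
g(1) = mex{} = 0
g(2) = mex{} = 0
g(3) = mex{0} = 1
g(4) = mex{0} = 1
g(5) = mex{0} = 1
g(6) = mex{0,1} = 2
g(7) = mex{0,1} = 2
g(8) = mex{0,1} = 2
So g(8) = 2.
Build the Grundy sequence for pile C with g(k) = mex{g(k−s) : s ∈ {4, 5}, s ≤ k}:
k:     0  1  2  3  4  5  6
g(k):  0  0  0  0  1  1  1
So g(6) = 1.
The value of a disjunctive sum is the nim-sum of the parts.
Combined value = 3 ⊕ 2 ⊕ 1 = 0.

0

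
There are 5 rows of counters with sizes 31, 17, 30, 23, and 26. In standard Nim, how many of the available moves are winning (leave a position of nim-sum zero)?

Bitwise XOR of the heap sizes:
  11111  (31)
  10001  (17)
  11110  (30)
  10111  (23)
  11010  (26)
  -----
  11101  (29)
The overall nim-sum is X = 29. A row of size p has a winning move iff p XOR X < p (reduce it to p XOR X).
  31: 31 XOR 29 = 2 < 31 — winning move (to 2).
  17: 17 XOR 29 = 12 < 17 — winning move (to 12).
  30: 30 XOR 29 = 3 < 30 — winning move (to 3).
  23: 23 XOR 29 = 10 < 23 — winning move (to 10).
  26: 26 XOR 29 = 7 < 26 — winning move (to 7).
That gives 5 winning moves.

5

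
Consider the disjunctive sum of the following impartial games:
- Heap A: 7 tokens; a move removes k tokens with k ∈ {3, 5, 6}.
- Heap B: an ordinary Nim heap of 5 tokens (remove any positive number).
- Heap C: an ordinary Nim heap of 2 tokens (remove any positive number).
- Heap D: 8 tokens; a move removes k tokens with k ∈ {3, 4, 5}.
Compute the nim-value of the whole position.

5

Build the Grundy sequence for heap A with g(k) = mex{g(k−s) : s ∈ {3, 5, 6}, s ≤ k}:
g(0) = mex{} = 0
g(1) = mex{} = 0
g(2) = mex{} = 0
g(3) = mex{0} = 1
g(4) = mex{0} = 1
g(5) = mex{0} = 1
g(6) = mex{0,1} = 2
g(7) = mex{0,1} = 2
So g(7) = 2.
Heap B is a plain Nim heap of size 5, so its Grundy value is 5.
Heap C is a plain Nim heap of size 2, so its Grundy value is 2.
Build the Grundy sequence for heap D with g(k) = mex{g(k−s) : s ∈ {3, 4, 5}, s ≤ k}:
k:     0  1  2  3  4  5  6  7  8
g(k):  0  0  0  1  1  1  2  2  0
So g(8) = 0.
The value of a disjunctive sum is the nim-sum of the parts.
Combined value = 2 XOR 5 XOR 2 XOR 0 = 5.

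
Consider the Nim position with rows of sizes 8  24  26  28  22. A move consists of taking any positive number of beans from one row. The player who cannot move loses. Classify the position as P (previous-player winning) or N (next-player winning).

Nim-sum: 8 XOR 24 XOR 26 XOR 28 XOR 22 = 0.
The nim-sum is 0, so this is a P-position: the player to move is in a losing position under optimal play.

P-position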